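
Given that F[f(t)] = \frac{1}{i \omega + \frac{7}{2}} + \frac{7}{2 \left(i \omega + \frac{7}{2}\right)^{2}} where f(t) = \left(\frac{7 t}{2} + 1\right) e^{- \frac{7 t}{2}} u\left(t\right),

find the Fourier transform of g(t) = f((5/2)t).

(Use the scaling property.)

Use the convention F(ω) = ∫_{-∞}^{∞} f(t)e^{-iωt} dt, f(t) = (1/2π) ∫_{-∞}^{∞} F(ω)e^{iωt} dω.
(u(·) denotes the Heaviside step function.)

F[g](ω) = \frac{8 \left(- 2 i \omega - 35\right)}{16 \omega^{2} - 280 i \omega - 1225}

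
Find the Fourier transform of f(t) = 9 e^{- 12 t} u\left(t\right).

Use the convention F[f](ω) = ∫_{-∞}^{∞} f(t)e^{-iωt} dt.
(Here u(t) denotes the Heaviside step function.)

F(ω) = \frac{9}{i \omega + 12}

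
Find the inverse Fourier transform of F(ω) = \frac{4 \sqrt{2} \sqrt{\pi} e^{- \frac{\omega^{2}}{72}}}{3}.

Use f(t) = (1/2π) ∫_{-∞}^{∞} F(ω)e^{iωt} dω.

f(t) = 8 e^{- 18 t^{2}}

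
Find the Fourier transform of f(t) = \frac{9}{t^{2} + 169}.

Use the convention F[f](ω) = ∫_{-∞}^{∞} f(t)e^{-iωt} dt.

F(ω) = \frac{9 \pi e^{- 13 \left|{\omega}\right|}}{13}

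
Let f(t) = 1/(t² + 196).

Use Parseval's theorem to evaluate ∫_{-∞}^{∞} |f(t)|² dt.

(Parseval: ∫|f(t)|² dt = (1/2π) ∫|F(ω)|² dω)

∫|f(t)|² dt = \frac{\pi}{5488}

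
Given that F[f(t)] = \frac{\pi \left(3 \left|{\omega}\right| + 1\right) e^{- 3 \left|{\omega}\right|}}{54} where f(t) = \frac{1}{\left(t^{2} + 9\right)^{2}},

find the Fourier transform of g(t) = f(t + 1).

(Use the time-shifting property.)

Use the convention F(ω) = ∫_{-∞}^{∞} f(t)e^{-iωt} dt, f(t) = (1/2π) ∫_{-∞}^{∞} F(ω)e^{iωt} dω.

F[g](ω) = \frac{\pi \left(3 \left|{\omega}\right| + 1\right) e^{i \omega - 3 \left|{\omega}\right|}}{54}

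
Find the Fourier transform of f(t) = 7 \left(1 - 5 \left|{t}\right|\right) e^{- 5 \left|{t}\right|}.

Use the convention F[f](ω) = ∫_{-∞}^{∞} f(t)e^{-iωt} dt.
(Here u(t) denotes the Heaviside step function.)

F(ω) = \frac{140 \omega^{2}}{\left(\omega^{2} + 25\right)^{2}}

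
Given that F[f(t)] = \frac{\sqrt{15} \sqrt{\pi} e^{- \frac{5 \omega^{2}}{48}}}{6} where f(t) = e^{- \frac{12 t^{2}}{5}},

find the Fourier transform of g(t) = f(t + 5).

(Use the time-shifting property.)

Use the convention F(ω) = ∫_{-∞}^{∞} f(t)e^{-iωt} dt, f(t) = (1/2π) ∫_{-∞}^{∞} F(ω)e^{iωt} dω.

F[g](ω) = \frac{\sqrt{15} \sqrt{\pi} e^{5 \omega \left(- \frac{\omega}{48} + i\right)}}{6}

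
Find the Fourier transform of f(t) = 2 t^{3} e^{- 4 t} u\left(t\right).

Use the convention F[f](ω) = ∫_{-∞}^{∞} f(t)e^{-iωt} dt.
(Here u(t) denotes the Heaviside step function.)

F(ω) = \frac{12}{\left(i \omega + 4\right)^{4}}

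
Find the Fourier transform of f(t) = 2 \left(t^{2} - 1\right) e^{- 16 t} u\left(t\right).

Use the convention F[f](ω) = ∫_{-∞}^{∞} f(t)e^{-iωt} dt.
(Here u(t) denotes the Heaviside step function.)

F(ω) = \frac{2 \left(2 i \omega - \left(i \omega + 16\right)^{3} + 32\right)}{\left(i \omega + 16\right)^{4}}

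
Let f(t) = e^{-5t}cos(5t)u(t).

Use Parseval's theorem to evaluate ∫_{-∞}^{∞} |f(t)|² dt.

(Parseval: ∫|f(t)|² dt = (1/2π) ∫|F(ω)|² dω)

∫|f(t)|² dt = \frac{3}{40}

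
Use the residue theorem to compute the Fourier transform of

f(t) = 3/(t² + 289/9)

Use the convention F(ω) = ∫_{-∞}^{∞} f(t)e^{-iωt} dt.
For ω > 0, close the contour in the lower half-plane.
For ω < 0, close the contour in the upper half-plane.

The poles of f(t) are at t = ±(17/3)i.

Let g(z) = f(z)e^{-iωz}; for large |z| the factor e^{-iωz} decays in the lower half-plane when ω > 0 and in the upper half-plane when ω < 0.

Case ω > 0 (lower half-plane, clockwise contour ⇒ F(ω) = -2πi·ΣRes):
  Res_{z = - \frac{17 i}{3}} g(z) = \frac{9 i e^{- \frac{17 \omega}{3}}}{34}
  F(ω) = -2πi·ΣRes = \frac{9 \pi e^{- \frac{17 \omega}{3}}}{17}

Case ω < 0 (upper half-plane, counterclockwise contour ⇒ F(ω) = +2πi·ΣRes):
  Res_{z = \frac{17 i}{3}} g(z) = - \frac{9 i e^{\frac{17 \omega}{3}}}{34}
  F(ω) = 2πi·ΣRes = \frac{9 \pi e^{\frac{17 \omega}{3}}}{17}

Both cases combine into a single formula in |ω|:

F(ω) = \frac{9 \pi e^{- \frac{17 \left|{\omega}\right|}{3}}}{17}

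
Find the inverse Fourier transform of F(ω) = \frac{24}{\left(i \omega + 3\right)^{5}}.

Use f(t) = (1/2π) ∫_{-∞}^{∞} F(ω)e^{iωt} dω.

f(t) = t^{4} e^{- 3 t} u\left(t\right)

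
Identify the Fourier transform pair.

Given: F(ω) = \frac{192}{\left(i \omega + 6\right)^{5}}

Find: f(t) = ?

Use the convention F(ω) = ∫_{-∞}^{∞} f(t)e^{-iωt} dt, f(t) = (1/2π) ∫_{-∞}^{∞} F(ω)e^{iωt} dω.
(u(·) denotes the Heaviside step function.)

f(t) = 8 t^{4} e^{- 6 t} u\left(t\right)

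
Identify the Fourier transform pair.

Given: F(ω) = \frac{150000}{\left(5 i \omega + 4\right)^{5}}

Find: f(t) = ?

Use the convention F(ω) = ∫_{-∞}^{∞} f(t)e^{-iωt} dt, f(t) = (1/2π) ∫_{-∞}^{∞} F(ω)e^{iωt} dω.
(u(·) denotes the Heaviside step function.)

f(t) = 2 t^{4} e^{- \frac{4 t}{5}} u\left(t\right)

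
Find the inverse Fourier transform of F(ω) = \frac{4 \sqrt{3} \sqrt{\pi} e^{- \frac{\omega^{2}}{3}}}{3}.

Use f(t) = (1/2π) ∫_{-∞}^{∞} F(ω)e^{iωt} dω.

f(t) = 2 e^{- \frac{3 t^{2}}{4}}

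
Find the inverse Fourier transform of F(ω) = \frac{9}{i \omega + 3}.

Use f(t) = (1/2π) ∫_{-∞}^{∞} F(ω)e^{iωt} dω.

f(t) = 9 e^{- 3 t} u\left(t\right)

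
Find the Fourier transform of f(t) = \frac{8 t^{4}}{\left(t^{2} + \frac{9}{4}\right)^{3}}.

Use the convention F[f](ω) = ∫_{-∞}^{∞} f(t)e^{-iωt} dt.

F(ω) = \frac{\pi \left(3 \omega^{2} - 10 \left|{\omega}\right| + 4\right) e^{- \frac{3 \left|{\omega}\right|}{2}}}{2}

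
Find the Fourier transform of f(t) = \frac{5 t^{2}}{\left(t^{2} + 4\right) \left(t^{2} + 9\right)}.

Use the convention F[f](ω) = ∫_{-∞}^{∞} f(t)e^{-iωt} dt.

F(ω) = \pi \left(3 - 2 e^{\left|{\omega}\right|}\right) e^{- 3 \left|{\omega}\right|}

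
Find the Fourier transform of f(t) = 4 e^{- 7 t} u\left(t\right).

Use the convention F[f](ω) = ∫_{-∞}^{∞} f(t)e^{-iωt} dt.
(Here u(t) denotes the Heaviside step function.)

F(ω) = \frac{4}{i \omega + 7}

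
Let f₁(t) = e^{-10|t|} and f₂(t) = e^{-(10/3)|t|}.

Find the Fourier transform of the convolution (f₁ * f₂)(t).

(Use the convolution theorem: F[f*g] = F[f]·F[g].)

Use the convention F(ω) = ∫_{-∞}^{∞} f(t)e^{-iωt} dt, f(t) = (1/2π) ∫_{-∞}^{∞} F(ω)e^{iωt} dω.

F[f₁*f₂](ω) = \frac{1200}{\left(\omega^{2} + 100\right) \left(9 \omega^{2} + 100\right)}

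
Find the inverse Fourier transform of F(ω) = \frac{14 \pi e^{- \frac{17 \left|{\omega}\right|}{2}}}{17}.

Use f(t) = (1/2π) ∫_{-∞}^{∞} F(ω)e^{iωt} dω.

f(t) = \frac{7}{t^{2} + \frac{289}{4}}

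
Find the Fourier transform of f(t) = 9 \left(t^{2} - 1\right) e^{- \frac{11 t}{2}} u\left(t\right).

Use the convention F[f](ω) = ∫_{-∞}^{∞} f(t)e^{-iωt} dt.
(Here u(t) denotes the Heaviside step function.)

F(ω) = \frac{18 \left(16 i \omega - \left(2 i \omega + 11\right)^{3} + 88\right)}{\left(2 i \omega + 11\right)^{4}}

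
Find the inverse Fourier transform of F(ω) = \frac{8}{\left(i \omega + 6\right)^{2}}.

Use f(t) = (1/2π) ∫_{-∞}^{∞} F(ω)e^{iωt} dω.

f(t) = 8 t e^{- 6 t} u\left(t\right)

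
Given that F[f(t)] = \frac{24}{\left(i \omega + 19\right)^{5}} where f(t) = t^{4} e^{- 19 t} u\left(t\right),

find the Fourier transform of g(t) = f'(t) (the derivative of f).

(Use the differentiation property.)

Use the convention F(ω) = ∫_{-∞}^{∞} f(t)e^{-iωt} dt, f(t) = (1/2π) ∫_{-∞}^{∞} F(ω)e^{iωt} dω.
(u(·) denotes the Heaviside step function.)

F[g](ω) = \frac{24 i \omega}{\left(i \omega + 19\right)^{5}}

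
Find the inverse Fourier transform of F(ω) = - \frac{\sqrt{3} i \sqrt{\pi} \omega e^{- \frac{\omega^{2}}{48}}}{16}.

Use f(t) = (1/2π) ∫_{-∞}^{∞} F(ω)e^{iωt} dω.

f(t) = 9 t e^{- 12 t^{2}}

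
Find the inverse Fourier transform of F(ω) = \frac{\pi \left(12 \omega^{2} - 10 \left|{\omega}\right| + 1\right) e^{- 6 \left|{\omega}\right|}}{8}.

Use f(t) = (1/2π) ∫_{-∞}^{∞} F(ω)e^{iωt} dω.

f(t) = \frac{2 t^{4}}{\left(t^{2} + 36\right)^{3}}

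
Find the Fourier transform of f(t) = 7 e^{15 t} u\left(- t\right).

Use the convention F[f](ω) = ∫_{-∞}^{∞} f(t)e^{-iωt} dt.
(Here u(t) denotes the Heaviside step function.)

F(ω) = - \frac{7}{i \omega - 15}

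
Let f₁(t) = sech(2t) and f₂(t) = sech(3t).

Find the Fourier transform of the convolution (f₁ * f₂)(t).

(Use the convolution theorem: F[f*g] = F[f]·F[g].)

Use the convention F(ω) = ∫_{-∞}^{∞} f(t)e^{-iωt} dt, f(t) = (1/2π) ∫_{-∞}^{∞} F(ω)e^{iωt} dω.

F[f₁*f₂](ω) = \frac{\pi^{2}}{6 \cosh{\left(\frac{\pi \omega}{6} \right)} \cosh{\left(\frac{\pi \omega}{4} \right)}}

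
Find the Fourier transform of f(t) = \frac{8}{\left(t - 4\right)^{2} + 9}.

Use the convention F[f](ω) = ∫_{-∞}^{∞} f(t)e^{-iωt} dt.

F(ω) = \frac{8 \pi e^{- 4 i \omega - 3 \left|{\omega}\right|}}{3}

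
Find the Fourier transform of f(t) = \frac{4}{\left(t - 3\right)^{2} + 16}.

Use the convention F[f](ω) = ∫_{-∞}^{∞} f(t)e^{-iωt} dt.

F(ω) = \pi e^{- 3 i \omega - 4 \left|{\omega}\right|}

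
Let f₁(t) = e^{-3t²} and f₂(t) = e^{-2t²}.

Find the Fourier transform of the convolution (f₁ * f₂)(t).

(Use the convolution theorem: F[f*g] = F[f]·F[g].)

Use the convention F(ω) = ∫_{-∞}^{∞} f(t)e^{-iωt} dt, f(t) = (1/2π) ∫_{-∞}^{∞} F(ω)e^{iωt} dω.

F[f₁*f₂](ω) = \frac{\sqrt{6} \pi e^{- \frac{5 \omega^{2}}{24}}}{6}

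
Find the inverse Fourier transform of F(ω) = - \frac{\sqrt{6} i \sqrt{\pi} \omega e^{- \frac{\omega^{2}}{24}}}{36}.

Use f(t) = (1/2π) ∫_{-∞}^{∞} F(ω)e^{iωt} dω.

f(t) = 2 t e^{- 6 t^{2}}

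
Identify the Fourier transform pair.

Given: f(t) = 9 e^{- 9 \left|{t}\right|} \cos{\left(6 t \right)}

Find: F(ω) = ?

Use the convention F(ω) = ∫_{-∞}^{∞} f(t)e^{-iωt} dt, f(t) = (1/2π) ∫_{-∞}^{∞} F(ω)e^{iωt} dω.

F(ω) = \frac{162 \left(\omega^{2} + 117\right)}{\omega^{4} + 90 \omega^{2} + 13689}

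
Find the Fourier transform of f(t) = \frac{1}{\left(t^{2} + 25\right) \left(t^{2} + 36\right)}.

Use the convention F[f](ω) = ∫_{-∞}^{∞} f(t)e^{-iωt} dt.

F(ω) = \frac{\pi \left(6 e^{\left|{\omega}\right|} - 5\right) e^{- 6 \left|{\omega}\right|}}{330}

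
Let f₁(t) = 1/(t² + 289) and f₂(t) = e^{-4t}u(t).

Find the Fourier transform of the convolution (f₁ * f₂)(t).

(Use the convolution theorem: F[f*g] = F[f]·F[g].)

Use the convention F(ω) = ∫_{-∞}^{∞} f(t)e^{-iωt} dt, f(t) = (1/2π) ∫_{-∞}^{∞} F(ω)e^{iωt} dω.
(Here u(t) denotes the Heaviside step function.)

F[f₁*f₂](ω) = \frac{\pi e^{- 17 \left|{\omega}\right|}}{17 \left(i \omega + 4\right)}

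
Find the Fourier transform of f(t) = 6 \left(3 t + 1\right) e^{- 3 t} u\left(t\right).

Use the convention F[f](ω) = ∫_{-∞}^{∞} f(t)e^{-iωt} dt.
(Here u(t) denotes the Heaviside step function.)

F(ω) = \frac{6 \left(- i \omega - 6\right)}{\omega^{2} - 6 i \omega - 9}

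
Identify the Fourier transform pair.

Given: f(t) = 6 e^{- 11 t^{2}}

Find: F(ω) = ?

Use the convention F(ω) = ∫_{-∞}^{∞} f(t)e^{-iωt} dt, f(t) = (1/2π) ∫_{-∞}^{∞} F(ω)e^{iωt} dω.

F(ω) = \frac{6 \sqrt{11} \sqrt{\pi} e^{- \frac{\omega^{2}}{44}}}{11}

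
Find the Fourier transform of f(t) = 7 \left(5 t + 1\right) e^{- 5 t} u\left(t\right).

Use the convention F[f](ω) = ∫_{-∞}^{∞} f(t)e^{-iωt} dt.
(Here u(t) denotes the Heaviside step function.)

F(ω) = \frac{7 \left(- i \omega - 10\right)}{\omega^{2} - 10 i \omega - 25}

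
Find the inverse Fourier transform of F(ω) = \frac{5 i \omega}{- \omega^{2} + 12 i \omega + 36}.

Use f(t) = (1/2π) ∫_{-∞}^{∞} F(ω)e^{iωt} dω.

f(t) = 5 \left(1 - 6 t\right) e^{- 6 t} u\left(t\right)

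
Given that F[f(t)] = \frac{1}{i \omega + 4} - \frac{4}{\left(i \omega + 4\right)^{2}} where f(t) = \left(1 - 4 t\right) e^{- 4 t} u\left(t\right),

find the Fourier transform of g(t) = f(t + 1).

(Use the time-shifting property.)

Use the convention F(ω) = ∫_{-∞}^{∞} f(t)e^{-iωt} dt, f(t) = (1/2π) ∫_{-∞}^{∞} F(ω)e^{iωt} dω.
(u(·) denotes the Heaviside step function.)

F[g](ω) = \frac{i \omega e^{i \omega}}{- \omega^{2} + 8 i \omega + 16}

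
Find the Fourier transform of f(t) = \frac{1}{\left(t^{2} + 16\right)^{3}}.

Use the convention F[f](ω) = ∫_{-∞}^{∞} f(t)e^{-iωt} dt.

F(ω) = \frac{\pi \left(16 \omega^{2} + 12 \left|{\omega}\right| + 3\right) e^{- 4 \left|{\omega}\right|}}{8192}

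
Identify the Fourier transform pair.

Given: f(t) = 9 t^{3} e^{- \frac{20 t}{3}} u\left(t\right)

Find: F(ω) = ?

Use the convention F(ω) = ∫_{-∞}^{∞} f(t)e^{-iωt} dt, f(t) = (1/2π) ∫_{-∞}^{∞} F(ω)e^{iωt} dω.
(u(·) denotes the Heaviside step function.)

F(ω) = \frac{4374}{\left(3 i \omega + 20\right)^{4}}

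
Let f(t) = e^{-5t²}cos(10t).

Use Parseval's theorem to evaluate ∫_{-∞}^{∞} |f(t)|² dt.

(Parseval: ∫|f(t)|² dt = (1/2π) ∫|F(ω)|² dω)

∫|f(t)|² dt = \frac{\sqrt{10} \sqrt{\pi} \left(1 + e^{10}\right)}{20 e^{10}}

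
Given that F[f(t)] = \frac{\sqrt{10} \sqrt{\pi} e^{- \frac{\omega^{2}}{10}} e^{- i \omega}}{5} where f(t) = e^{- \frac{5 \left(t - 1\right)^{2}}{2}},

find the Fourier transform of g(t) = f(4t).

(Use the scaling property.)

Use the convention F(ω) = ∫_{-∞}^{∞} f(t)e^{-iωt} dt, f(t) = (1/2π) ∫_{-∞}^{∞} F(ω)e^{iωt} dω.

F[g](ω) = \frac{\sqrt{10} \sqrt{\pi} e^{- \frac{\omega \left(\omega + 40 i\right)}{160}}}{20}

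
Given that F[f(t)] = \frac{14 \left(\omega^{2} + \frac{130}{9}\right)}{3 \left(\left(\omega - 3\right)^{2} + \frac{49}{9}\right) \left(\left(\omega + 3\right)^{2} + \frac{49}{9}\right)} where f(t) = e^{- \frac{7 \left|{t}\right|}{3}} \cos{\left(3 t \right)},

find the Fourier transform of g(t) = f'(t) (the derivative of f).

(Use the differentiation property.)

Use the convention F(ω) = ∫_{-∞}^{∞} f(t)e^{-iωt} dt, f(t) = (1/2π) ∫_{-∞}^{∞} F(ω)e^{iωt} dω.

F[g](ω) = \frac{42 i \omega \left(9 \omega^{2} + 130\right)}{81 \omega^{4} - 576 \omega^{2} + 16900}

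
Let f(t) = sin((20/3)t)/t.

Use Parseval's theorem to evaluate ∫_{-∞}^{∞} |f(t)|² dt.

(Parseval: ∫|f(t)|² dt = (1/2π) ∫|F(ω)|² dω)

∫|f(t)|² dt = \frac{20 \pi}{3}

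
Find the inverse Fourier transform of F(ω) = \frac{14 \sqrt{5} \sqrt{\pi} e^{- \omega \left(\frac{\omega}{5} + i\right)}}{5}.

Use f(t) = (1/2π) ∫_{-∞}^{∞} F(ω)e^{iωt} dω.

f(t) = 7 e^{- \frac{5 \left(t - 1\right)^{2}}{4}}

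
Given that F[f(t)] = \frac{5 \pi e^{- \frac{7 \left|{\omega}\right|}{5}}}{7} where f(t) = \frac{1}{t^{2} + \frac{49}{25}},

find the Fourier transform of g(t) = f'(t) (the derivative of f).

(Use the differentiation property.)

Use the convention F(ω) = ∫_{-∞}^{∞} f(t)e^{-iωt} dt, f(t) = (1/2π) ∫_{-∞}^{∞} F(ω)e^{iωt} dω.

F[g](ω) = \frac{5 i \pi \omega e^{- \frac{7 \left|{\omega}\right|}{5}}}{7}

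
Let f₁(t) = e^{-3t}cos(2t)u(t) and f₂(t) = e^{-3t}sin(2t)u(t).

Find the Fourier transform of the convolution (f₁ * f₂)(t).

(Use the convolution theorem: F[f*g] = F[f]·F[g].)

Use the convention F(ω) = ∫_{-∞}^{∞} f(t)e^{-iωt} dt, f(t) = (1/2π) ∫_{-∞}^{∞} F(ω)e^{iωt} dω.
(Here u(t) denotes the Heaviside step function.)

F[f₁*f₂](ω) = \frac{2 \left(i \omega + 3\right)}{\left(\left(i \omega + 3\right)^{2} + 4\right)^{2}}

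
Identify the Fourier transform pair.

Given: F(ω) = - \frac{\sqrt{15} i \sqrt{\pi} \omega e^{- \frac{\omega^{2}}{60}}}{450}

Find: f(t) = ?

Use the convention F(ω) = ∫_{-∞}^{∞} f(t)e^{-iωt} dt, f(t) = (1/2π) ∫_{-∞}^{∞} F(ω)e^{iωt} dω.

f(t) = t e^{- 15 t^{2}}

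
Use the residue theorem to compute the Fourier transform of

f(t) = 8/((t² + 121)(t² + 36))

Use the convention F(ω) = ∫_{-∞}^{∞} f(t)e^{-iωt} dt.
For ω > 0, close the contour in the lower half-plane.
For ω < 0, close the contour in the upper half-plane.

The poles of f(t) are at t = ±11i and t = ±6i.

Let g(z) = f(z)e^{-iωz}; for large |z| the factor e^{-iωz} decays in the lower half-plane when ω > 0 and in the upper half-plane when ω < 0.

Case ω > 0 (lower half-plane, clockwise contour ⇒ F(ω) = -2πi·ΣRes):
  Res_{z = - 11 i} g(z) = - \frac{4 i e^{- 11 \omega}}{935}
  Res_{z = - 6 i} g(z) = \frac{2 i e^{- 6 \omega}}{255}
  F(ω) = -2πi·ΣRes = \frac{4 \pi \left(11 e^{5 \omega} - 6\right) e^{- 11 \omega}}{2805}

Case ω < 0 (upper half-plane, counterclockwise contour ⇒ F(ω) = +2πi·ΣRes):
  Res_{z = 11 i} g(z) = \frac{4 i e^{11 \omega}}{935}
  Res_{z = 6 i} g(z) = - \frac{2 i e^{6 \omega}}{255}
  F(ω) = 2πi·ΣRes = \frac{4 \pi \left(11 - 6 e^{5 \omega}\right) e^{6 \omega}}{2805}

Both cases combine into a single formula in |ω|:

F(ω) = \frac{4 \pi \left(11 e^{5 \left|{\omega}\right|} - 6\right) e^{- 11 \left|{\omega}\right|}}{2805}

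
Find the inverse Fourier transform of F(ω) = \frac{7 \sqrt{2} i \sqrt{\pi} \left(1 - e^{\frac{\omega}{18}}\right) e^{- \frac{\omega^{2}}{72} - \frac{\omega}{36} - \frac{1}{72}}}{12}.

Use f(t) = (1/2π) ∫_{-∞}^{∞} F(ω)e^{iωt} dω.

f(t) = 7 e^{- 18 t^{2}} \sin{\left(t \right)}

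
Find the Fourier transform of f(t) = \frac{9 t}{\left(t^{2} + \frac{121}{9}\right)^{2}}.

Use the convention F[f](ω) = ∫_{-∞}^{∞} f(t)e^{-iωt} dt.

F(ω) = - \frac{27 i \pi \omega e^{- \frac{11 \left|{\omega}\right|}{3}}}{22}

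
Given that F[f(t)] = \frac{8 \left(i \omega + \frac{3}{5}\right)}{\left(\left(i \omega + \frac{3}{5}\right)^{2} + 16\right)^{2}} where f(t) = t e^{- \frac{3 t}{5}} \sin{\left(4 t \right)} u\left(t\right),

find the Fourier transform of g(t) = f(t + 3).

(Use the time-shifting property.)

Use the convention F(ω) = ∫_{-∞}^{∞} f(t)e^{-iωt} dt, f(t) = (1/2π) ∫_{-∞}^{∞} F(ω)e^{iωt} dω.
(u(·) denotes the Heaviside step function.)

F[g](ω) = \frac{\left(5000 i \omega + 3000\right) e^{3 i \omega}}{\left(\left(5 i \omega + 3\right)^{2} + 400\right)^{2}}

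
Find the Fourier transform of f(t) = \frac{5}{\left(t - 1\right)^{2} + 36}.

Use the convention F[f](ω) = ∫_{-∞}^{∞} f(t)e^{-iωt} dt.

F(ω) = \frac{5 \pi e^{- i \omega - 6 \left|{\omega}\right|}}{6}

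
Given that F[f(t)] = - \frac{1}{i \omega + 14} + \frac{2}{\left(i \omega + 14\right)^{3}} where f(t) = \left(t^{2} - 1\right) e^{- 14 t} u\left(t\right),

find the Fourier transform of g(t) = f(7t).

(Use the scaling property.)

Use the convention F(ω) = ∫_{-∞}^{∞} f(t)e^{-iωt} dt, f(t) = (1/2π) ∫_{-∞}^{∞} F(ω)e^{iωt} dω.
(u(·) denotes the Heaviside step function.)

F[g](ω) = \frac{98 i \omega - \left(i \omega + 98\right)^{3} + 9604}{\left(i \omega + 98\right)^{4}}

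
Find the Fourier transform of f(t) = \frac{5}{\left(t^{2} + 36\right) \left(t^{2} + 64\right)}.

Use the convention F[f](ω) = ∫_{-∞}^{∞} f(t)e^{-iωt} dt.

F(ω) = \frac{5 \pi \left(4 e^{2 \left|{\omega}\right|} - 3\right) e^{- 8 \left|{\omega}\right|}}{672}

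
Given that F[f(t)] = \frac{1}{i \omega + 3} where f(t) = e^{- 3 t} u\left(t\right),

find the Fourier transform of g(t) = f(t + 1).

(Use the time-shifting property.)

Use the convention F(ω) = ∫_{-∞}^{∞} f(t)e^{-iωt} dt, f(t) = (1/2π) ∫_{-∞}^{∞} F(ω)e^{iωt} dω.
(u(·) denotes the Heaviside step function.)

F[g](ω) = \frac{e^{i \omega}}{i \omega + 3}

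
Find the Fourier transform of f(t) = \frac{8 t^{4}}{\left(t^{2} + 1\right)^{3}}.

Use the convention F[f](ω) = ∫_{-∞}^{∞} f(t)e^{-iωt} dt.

F(ω) = \pi \left(\omega^{2} - 5 \left|{\omega}\right| + 3\right) e^{- \left|{\omega}\right|}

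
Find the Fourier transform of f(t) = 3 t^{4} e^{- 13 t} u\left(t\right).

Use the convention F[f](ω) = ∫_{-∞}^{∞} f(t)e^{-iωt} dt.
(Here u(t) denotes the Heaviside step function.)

F(ω) = \frac{72}{\left(i \omega + 13\right)^{5}}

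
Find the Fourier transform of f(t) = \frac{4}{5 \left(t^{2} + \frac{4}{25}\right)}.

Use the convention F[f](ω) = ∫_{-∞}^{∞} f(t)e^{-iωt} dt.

F(ω) = 2 \pi e^{- \frac{2 \left|{\omega}\right|}{5}}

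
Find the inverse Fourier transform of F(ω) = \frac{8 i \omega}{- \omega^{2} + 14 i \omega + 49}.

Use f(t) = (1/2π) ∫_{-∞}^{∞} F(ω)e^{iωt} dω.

f(t) = 8 \left(1 - 7 t\right) e^{- 7 t} u\left(t\right)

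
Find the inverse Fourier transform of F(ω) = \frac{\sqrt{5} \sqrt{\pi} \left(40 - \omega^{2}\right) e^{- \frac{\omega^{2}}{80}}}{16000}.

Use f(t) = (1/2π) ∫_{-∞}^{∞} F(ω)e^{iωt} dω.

f(t) = t^{2} e^{- 20 t^{2}}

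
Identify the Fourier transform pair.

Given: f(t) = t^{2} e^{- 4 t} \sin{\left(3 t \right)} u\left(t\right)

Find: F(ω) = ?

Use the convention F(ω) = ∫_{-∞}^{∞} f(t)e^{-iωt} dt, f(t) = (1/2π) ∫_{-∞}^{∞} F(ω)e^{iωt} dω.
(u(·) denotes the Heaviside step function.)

F(ω) = \frac{18 \left(\left(i \omega + 4\right)^{2} - 3\right)}{\left(\left(i \omega + 4\right)^{2} + 9\right)^{3}}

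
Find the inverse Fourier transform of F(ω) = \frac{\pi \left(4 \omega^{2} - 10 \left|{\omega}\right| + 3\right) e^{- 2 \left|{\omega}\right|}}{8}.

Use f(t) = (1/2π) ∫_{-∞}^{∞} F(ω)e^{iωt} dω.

f(t) = \frac{2 t^{4}}{\left(t^{2} + 4\right)^{3}}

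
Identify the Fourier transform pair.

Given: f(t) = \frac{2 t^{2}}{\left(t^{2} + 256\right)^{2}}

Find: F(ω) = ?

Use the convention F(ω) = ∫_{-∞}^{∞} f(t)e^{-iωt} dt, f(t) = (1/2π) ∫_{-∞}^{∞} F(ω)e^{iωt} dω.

F(ω) = \frac{\pi \left(1 - 16 \left|{\omega}\right|\right) e^{- 16 \left|{\omega}\right|}}{16}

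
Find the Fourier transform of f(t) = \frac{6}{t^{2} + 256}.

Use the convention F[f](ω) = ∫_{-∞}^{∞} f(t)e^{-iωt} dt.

F(ω) = \frac{3 \pi e^{- 16 \left|{\omega}\right|}}{8}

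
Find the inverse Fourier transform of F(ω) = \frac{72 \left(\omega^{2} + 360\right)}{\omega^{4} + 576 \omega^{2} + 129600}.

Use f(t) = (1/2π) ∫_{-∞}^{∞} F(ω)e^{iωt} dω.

f(t) = 2 e^{- 18 \left|{t}\right|} \cos{\left(6 \left|{t}\right| \right)}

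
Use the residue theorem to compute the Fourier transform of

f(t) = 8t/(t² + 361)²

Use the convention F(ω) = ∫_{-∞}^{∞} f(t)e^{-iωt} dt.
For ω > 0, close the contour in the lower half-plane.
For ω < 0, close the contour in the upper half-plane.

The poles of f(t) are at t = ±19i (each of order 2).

Let g(z) = f(z)e^{-iωz}; for large |z| the factor e^{-iωz} decays in the lower half-plane when ω > 0 and in the upper half-plane when ω < 0.

Case ω > 0 (lower half-plane, clockwise contour ⇒ F(ω) = -2πi·ΣRes):
  Res_{z = - 19 i} g(z) = \frac{2 \omega e^{- 19 \omega}}{19} (pole of order 2)
  F(ω) = -2πi·ΣRes = - \frac{4 i \pi \omega e^{- 19 \omega}}{19}

Case ω < 0 (upper half-plane, counterclockwise contour ⇒ F(ω) = +2πi·ΣRes):
  Res_{z = 19 i} g(z) = - \frac{2 \omega e^{19 \omega}}{19} (pole of order 2)
  F(ω) = 2πi·ΣRes = - \frac{4 i \pi \omega e^{19 \omega}}{19}

Both cases combine into a single formula in |ω|:

F(ω) = - \frac{4 i \pi \omega e^{- 19 \left|{\omega}\right|}}{19}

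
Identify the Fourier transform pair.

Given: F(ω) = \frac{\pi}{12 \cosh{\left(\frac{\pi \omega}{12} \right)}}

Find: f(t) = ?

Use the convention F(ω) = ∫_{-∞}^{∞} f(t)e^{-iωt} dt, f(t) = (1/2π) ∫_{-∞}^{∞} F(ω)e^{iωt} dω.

f(t) = \frac{1}{e^{6 t} + e^{- 6 t}}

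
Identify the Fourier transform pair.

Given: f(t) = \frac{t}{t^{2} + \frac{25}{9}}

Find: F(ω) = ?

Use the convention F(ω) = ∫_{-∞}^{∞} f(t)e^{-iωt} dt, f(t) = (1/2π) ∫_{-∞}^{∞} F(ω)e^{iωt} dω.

F(ω) = - i \pi e^{- \frac{5 \left|{\omega}\right|}{3}} \operatorname{sign}{\left(\omega \right)}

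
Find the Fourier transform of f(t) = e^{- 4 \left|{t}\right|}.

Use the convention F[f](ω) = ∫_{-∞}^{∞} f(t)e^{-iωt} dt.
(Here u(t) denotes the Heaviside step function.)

F(ω) = \frac{8}{\omega^{2} + 16}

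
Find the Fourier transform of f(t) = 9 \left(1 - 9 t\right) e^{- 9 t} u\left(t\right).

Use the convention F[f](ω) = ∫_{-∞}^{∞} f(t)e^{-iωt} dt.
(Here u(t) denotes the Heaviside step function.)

F(ω) = \frac{9 i \omega}{- \omega^{2} + 18 i \omega + 81}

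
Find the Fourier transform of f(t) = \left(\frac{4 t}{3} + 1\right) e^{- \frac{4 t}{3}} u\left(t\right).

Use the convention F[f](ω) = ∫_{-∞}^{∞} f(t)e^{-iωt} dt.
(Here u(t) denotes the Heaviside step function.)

F(ω) = \frac{3 \left(- 3 i \omega - 8\right)}{9 \omega^{2} - 24 i \omega - 16}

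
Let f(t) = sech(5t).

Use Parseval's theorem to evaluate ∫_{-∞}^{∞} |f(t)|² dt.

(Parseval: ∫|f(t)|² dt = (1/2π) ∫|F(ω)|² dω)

∫|f(t)|² dt = \frac{2}{5}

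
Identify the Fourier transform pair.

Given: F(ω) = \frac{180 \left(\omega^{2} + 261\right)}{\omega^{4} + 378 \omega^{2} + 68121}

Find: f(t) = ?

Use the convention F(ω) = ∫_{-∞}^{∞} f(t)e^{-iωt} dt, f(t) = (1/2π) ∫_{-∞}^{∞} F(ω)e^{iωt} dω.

f(t) = 6 e^{- 15 \left|{t}\right|} \cos{\left(6 t \right)}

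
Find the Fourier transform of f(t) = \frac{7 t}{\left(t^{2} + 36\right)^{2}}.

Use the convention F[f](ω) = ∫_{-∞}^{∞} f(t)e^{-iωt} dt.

F(ω) = - \frac{7 i \pi \omega e^{- 6 \left|{\omega}\right|}}{12}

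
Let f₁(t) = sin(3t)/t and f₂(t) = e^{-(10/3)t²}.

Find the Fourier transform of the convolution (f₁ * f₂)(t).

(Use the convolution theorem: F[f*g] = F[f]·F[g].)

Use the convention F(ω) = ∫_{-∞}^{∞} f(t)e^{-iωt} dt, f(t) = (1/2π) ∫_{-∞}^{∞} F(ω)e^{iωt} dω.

F[f₁*f₂](ω) = \begin{cases} \frac{\sqrt{30} \pi^{\frac{3}{2}} e^{- \frac{3 \omega^{2}}{40}}}{10} & \text{for}\: \omega > -3 \wedge \omega < 3 \\0 & \text{otherwise} \end{cases}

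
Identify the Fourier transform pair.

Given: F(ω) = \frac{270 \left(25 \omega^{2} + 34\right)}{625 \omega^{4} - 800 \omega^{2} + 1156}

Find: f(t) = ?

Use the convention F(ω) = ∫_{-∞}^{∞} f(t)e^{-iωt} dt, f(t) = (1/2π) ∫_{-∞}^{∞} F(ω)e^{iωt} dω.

f(t) = 9 e^{- \frac{3 \left|{t}\right|}{5}} \cos{\left(\left|{t}\right| \right)}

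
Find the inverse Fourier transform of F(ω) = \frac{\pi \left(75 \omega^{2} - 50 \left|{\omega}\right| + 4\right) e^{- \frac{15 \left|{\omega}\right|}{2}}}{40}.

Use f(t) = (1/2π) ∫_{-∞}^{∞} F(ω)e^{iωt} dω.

f(t) = \frac{2 t^{4}}{\left(t^{2} + \frac{225}{4}\right)^{3}}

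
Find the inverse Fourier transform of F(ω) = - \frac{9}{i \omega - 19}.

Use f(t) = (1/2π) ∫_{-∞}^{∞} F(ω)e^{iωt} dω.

f(t) = 9 e^{19 t} u\left(- t\right)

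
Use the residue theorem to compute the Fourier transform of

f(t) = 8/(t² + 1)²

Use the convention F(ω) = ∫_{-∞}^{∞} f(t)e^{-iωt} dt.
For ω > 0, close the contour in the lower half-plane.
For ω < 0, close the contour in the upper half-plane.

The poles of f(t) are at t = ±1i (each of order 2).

Let g(z) = f(z)e^{-iωz}; for large |z| the factor e^{-iωz} decays in the lower half-plane when ω > 0 and in the upper half-plane when ω < 0.

Case ω > 0 (lower half-plane, clockwise contour ⇒ F(ω) = -2πi·ΣRes):
  Res_{z = - i} g(z) = 2 i \left(\omega + 1\right) e^{- \omega} (pole of order 2)
  F(ω) = -2πi·ΣRes = 4 \pi \left(\omega + 1\right) e^{- \omega}

Case ω < 0 (upper half-plane, counterclockwise contour ⇒ F(ω) = +2πi·ΣRes):
  Res_{z = i} g(z) = 2 i \left(\omega - 1\right) e^{\omega} (pole of order 2)
  F(ω) = 2πi·ΣRes = 4 \pi \left(1 - \omega\right) e^{\omega}

Both cases combine into a single formula in |ω|:

F(ω) = 4 \pi \left(\left|{\omega}\right| + 1\right) e^{- \left|{\omega}\right|}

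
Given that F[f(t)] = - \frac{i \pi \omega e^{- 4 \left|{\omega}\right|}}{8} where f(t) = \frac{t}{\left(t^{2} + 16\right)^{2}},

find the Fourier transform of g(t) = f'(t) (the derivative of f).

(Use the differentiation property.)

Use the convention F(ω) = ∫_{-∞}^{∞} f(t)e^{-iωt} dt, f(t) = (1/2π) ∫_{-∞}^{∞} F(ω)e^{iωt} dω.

F[g](ω) = \frac{\pi \omega^{2} e^{- 4 \left|{\omega}\right|}}{8}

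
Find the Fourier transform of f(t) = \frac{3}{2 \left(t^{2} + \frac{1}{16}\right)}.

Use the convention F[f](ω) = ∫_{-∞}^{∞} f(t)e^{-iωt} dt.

F(ω) = 6 \pi e^{- \frac{\left|{\omega}\right|}{4}}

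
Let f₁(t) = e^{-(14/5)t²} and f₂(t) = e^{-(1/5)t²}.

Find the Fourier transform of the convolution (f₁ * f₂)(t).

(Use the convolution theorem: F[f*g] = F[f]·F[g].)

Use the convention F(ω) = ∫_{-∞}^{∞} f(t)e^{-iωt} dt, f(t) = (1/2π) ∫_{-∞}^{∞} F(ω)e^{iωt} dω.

F[f₁*f₂](ω) = \frac{5 \sqrt{14} \pi e^{- \frac{75 \omega^{2}}{56}}}{14}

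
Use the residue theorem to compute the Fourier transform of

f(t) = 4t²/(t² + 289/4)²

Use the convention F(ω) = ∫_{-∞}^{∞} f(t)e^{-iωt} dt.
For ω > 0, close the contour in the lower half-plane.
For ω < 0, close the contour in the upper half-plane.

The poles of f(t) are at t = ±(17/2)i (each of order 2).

Let g(z) = f(z)e^{-iωz}; for large |z| the factor e^{-iωz} decays in the lower half-plane when ω > 0 and in the upper half-plane when ω < 0.

Case ω > 0 (lower half-plane, clockwise contour ⇒ F(ω) = -2πi·ΣRes):
  Res_{z = - \frac{17 i}{2}} g(z) = i \left(\frac{2}{17} - \omega\right) e^{- \frac{17 \omega}{2}} (pole of order 2)
  F(ω) = -2πi·ΣRes = \frac{2 \pi \left(2 - 17 \omega\right) e^{- \frac{17 \omega}{2}}}{17}

Case ω < 0 (upper half-plane, counterclockwise contour ⇒ F(ω) = +2πi·ΣRes):
  Res_{z = \frac{17 i}{2}} g(z) = i \left(- \omega - \frac{2}{17}\right) e^{\frac{17 \omega}{2}} (pole of order 2)
  F(ω) = 2πi·ΣRes = \frac{2 \pi \left(17 \omega + 2\right) e^{\frac{17 \omega}{2}}}{17}

Both cases combine into a single formula in |ω|:

F(ω) = \frac{2 \pi \left(2 - 17 \left|{\omega}\right|\right) e^{- \frac{17 \left|{\omega}\right|}{2}}}{17}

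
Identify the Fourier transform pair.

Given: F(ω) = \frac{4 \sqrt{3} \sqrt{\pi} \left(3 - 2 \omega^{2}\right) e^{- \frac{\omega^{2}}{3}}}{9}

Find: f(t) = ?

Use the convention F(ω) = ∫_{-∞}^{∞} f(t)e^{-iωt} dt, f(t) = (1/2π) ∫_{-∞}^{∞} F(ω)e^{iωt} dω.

f(t) = 3 t^{2} e^{- \frac{3 t^{2}}{4}}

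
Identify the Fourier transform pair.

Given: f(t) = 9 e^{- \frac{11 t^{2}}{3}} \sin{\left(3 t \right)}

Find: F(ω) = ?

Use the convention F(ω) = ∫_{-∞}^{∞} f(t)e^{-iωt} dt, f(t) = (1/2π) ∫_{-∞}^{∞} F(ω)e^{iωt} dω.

F(ω) = \frac{9 \sqrt{33} i \sqrt{\pi} \left(1 - e^{\frac{9 \omega}{11}}\right) e^{- \frac{3 \omega^{2}}{44} - \frac{9 \omega}{22} - \frac{27}{44}}}{22}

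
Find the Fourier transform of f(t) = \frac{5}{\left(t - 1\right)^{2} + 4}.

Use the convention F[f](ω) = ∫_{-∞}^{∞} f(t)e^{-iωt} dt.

F(ω) = \frac{5 \pi e^{- i \omega - 2 \left|{\omega}\right|}}{2}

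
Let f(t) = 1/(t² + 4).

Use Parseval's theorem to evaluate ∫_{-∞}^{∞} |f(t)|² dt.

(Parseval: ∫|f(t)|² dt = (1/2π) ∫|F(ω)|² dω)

∫|f(t)|² dt = \frac{\pi}{16}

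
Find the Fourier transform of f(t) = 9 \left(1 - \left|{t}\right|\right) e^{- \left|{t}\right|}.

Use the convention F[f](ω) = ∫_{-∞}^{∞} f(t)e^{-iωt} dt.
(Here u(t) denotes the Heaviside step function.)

F(ω) = \frac{36 \omega^{2}}{\left(\omega^{2} + 1\right)^{2}}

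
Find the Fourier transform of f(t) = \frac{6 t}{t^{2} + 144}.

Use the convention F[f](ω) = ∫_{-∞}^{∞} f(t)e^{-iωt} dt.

F(ω) = - 6 i \pi e^{- 12 \left|{\omega}\right|} \operatorname{sign}{\left(\omega \right)}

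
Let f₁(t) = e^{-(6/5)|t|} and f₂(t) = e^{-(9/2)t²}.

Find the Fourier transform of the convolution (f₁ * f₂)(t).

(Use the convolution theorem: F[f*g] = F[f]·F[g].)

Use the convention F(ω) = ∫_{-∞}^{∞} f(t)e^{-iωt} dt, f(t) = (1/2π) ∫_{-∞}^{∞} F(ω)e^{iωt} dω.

F[f₁*f₂](ω) = \frac{20 \sqrt{2} \sqrt{\pi} e^{- \frac{\omega^{2}}{18}}}{25 \omega^{2} + 36}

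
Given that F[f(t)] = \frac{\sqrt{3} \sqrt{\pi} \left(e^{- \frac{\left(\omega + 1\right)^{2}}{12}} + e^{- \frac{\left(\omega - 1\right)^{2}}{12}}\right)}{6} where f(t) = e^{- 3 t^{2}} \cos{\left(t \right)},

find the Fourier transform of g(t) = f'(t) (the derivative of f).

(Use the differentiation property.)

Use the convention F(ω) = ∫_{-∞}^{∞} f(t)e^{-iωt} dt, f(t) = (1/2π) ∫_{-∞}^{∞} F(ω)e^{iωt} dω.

F[g](ω) = \frac{\sqrt{3} i \sqrt{\pi} \omega \left(e^{\frac{\omega}{3}} + 1\right) e^{- \frac{\omega^{2}}{12} - \frac{\omega}{6} - \frac{1}{12}}}{6}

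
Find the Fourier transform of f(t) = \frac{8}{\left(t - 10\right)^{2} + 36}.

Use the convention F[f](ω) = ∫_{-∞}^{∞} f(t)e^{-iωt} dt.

F(ω) = \frac{4 \pi e^{- 10 i \omega - 6 \left|{\omega}\right|}}{3}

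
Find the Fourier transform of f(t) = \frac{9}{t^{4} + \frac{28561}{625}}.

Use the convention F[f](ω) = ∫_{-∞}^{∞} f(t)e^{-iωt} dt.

F(ω) = \frac{1125 \pi e^{- \frac{13 \sqrt{2} \left|{\omega}\right|}{10}} \sin{\left(\frac{13 \sqrt{2} \left|{\omega}\right|}{10} + \frac{\pi}{4} \right)}}{2197}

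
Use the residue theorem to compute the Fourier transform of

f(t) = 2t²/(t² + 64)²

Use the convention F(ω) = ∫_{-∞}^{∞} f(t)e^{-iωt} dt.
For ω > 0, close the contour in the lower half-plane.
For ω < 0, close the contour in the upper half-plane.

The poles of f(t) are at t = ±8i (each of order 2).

Let g(z) = f(z)e^{-iωz}; for large |z| the factor e^{-iωz} decays in the lower half-plane when ω > 0 and in the upper half-plane when ω < 0.

Case ω > 0 (lower half-plane, clockwise contour ⇒ F(ω) = -2πi·ΣRes):
  Res_{z = - 8 i} g(z) = \frac{i \left(1 - 8 \omega\right) e^{- 8 \omega}}{16} (pole of order 2)
  F(ω) = -2πi·ΣRes = \frac{\pi \left(1 - 8 \omega\right) e^{- 8 \omega}}{8}

Case ω < 0 (upper half-plane, counterclockwise contour ⇒ F(ω) = +2πi·ΣRes):
  Res_{z = 8 i} g(z) = \frac{i \left(- 8 \omega - 1\right) e^{8 \omega}}{16} (pole of order 2)
  F(ω) = 2πi·ΣRes = \frac{\pi \left(8 \omega + 1\right) e^{8 \omega}}{8}

Both cases combine into a single formula in |ω|:

F(ω) = \frac{\pi \left(1 - 8 \left|{\omega}\right|\right) e^{- 8 \left|{\omega}\right|}}{8}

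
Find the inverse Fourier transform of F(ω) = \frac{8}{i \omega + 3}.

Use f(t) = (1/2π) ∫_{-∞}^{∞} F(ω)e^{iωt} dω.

f(t) = 8 e^{- 3 t} u\left(t\right)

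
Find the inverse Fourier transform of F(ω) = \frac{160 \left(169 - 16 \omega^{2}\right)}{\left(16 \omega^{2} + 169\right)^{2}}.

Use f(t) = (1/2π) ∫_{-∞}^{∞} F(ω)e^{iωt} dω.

f(t) = 5 e^{- \frac{13 \left|{t}\right|}{4}} \left|{t}\right|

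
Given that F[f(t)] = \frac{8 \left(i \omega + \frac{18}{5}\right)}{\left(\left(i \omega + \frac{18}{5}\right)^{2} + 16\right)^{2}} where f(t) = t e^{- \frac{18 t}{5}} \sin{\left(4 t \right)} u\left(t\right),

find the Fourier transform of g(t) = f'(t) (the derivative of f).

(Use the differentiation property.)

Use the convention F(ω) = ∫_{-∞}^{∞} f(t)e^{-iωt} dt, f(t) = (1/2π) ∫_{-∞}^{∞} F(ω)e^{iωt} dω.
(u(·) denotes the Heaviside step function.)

F[g](ω) = \frac{1000 i \omega \left(5 i \omega + 18\right)}{\left(\left(5 i \omega + 18\right)^{2} + 400\right)^{2}}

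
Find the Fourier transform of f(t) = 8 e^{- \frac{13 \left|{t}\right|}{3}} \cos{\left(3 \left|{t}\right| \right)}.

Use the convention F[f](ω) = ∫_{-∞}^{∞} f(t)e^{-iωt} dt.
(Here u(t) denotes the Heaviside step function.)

F(ω) = \frac{624 \left(9 \omega^{2} + 250\right)}{81 \omega^{4} + 1584 \omega^{2} + 62500}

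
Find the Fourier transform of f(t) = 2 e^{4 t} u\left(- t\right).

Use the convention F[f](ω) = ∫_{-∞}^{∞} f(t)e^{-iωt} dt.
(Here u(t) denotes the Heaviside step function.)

F(ω) = - \frac{2}{i \omega - 4}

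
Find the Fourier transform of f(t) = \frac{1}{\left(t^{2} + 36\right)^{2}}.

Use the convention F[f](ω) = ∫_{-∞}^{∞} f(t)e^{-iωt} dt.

F(ω) = \frac{\pi \left(6 \left|{\omega}\right| + 1\right) e^{- 6 \left|{\omega}\right|}}{432}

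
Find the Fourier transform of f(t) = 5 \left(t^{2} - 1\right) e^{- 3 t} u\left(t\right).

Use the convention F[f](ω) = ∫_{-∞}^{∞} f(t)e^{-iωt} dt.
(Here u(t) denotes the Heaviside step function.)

F(ω) = \frac{5 \left(2 i \omega - \left(i \omega + 3\right)^{3} + 6\right)}{\left(i \omega + 3\right)^{4}}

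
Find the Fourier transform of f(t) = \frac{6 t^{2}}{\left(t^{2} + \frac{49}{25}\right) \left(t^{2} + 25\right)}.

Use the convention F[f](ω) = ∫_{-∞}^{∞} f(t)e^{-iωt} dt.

F(ω) = \frac{125 \pi e^{- 5 \left|{\omega}\right|}}{96} - \frac{35 \pi e^{- \frac{7 \left|{\omega}\right|}{5}}}{96}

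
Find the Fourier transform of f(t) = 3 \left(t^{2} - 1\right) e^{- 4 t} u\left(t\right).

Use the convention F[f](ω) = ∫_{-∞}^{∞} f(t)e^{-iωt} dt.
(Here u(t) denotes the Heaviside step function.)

F(ω) = \frac{3 \left(2 i \omega - \left(i \omega + 4\right)^{3} + 8\right)}{\left(i \omega + 4\right)^{4}}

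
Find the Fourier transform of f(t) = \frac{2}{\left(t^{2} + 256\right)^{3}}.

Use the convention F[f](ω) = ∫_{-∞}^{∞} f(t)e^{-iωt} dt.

F(ω) = \frac{\pi \left(256 \omega^{2} + 48 \left|{\omega}\right| + 3\right) e^{- 16 \left|{\omega}\right|}}{4194304}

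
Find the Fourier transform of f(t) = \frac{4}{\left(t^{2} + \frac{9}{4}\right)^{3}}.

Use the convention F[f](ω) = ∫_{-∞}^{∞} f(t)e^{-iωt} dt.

F(ω) = \frac{4 \pi \left(3 \omega^{2} + 6 \left|{\omega}\right| + 4\right) e^{- \frac{3 \left|{\omega}\right|}{2}}}{81}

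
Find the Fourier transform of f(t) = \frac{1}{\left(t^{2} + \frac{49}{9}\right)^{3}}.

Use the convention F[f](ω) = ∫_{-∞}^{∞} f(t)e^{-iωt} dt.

F(ω) = \frac{27 \pi \left(49 \omega^{2} + 63 \left|{\omega}\right| + 27\right) e^{- \frac{7 \left|{\omega}\right|}{3}}}{134456}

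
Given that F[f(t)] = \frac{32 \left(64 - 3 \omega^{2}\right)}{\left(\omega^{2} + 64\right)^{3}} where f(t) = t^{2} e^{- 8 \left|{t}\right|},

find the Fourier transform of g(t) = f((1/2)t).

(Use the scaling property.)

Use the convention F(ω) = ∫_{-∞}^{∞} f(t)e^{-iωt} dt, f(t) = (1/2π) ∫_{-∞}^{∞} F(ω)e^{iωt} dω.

F[g](ω) = \frac{4 \left(16 - 3 \omega^{2}\right)}{\left(\omega^{2} + 16\right)^{3}}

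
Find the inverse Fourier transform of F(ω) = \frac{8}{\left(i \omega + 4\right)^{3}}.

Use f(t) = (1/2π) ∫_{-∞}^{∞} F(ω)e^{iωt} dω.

f(t) = 4 t^{2} e^{- 4 t} u\left(t\right)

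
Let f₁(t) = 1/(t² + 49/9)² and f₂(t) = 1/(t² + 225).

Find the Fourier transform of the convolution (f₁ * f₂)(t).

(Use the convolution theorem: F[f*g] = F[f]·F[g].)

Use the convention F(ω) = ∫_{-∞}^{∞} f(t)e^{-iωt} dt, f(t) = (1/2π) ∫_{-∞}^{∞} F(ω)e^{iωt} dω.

F[f₁*f₂](ω) = \frac{3 \pi^{2} \left(7 \left|{\omega}\right| + 3\right) e^{- \frac{52 \left|{\omega}\right|}{3}}}{3430}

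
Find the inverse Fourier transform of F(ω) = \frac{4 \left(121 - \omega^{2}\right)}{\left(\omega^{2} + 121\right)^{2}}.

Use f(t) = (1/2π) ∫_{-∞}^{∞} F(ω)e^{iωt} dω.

f(t) = 2 e^{- 11 \left|{t}\right|} \left|{t}\right|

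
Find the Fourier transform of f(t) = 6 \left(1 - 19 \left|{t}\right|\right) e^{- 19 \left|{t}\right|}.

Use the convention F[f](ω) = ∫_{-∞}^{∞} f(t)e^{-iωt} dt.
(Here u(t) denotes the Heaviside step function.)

F(ω) = \frac{456 \omega^{2}}{\left(\omega^{2} + 361\right)^{2}}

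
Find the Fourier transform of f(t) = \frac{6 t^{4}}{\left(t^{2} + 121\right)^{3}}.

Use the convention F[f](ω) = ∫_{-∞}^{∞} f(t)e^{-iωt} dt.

F(ω) = \frac{3 \pi \left(121 \omega^{2} - 55 \left|{\omega}\right| + 3\right) e^{- 11 \left|{\omega}\right|}}{44}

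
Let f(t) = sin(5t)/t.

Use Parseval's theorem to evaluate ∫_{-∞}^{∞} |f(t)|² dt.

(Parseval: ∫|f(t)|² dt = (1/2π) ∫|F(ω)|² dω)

∫|f(t)|² dt = 5 \pi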